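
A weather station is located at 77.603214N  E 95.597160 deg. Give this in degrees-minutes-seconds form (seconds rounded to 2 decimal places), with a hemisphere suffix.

77°36′11.57″ N, 95°35′49.78″ E

Lat: 0.603214 × 60 = 36.19284′ → 36′, remainder × 60 = 11.5704″
Lon: 0.597160° → 35.82960′; 0.82960 × 60 = 49.7760″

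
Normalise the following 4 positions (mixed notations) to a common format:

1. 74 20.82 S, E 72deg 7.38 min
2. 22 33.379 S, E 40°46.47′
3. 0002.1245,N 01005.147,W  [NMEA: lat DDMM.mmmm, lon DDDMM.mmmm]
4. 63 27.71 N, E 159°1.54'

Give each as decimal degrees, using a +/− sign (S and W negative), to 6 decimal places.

Point 1:
  Lat: 74 + 20.82/60 = 74.3470000
  hemisphere S, so the sign is −
  λ: 72 + 7.38/60 = 72.1230000
  E ⇒ keep positive
Point 2:
  Lat: 22 + 33.379/60 = 22.5563167
  S → negative
  Lon: 40 + 46.47/60 = 40.7745000
  E ⇒ keep positive
Point 3:
  Lat: degrees = first 2 digits = 0, minutes = 2.1245; 0 + 2.1245/60 = 0.0354083
  N → positive
  Longitude: degrees = first 3 digits = 10, minutes = 5.147; 10 + 5.147/60 = 10.0857833
  W → negative
Point 4:
  Lat: 27.71′ = 0.461833°; total 63.4618333
  N → positive
  Lon: 1.54′ = 0.025667°; total 159.0256667
  E → positive

1. -74.347000, 72.123000
2. -22.556317, 40.774500
3. 0.035408, -10.085783
4. 63.461833, 159.025667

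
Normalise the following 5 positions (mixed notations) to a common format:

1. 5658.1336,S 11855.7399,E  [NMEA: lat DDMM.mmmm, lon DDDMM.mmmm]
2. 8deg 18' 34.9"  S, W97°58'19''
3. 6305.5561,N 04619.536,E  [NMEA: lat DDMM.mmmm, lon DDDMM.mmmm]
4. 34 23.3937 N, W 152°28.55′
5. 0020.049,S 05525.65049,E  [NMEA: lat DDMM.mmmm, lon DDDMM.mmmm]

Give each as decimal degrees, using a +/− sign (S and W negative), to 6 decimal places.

Point 1:
  Latitude: split at 2 digits → 56° and 58.1336′; 56 + 58.1336/60 = 56.9688933
  S ⇒ negate
  λ: split at 3 digits → 118° and 55.7399′; 118 + 55.7399/60 = 118.9289983
  E ⇒ keep positive
Point 2:
  Latitude: 8° + 18/60 + 34.9/3600 = 8 + 0.300000 + 0.009694 = 8.3096944
  S ⇒ negate
  Lon: 58′ + 19″ = 58.31667′; 97 + 58.31667/60 = 97.9719444
  hemisphere W, so the sign is −
Point 3:
  φ: degrees = first 2 digits = 63, minutes = 5.5561; 63 + 5.5561/60 = 63.0926017
  N → positive
  Lon: degrees = first 3 digits = 46, minutes = 19.536; 46 + 19.536/60 = 46.3256000
  E ⇒ keep positive
Point 4:
  Lat: 34 + 23.3937/60 = 34.3898950
  N ⇒ keep positive
  λ: 152 + 28.55/60 = 152.4758333
  W ⇒ negate
Point 5:
  Latitude: split at 2 digits → 00° and 20.049′; 0 + 20.049/60 = 0.3341500
  S ⇒ negate
  Lon: split at 3 digits → 055° and 25.65049′; 55 + 25.65049/60 = 55.4275082
  E ⇒ keep positive

1. -56.968893, 118.928998
2. -8.309694, -97.971944
3. 63.092602, 46.325600
4. 34.389895, -152.475833
5. -0.334150, 55.427508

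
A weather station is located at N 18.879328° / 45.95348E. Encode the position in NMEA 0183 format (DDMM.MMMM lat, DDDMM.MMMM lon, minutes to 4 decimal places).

1852.7597,N / 04557.2088,E

Latitude: minutes = (18.879328 − 18) × 60 = 52.759680
Lon: 45° + 0.953480 × 60 = 45° 57.208800′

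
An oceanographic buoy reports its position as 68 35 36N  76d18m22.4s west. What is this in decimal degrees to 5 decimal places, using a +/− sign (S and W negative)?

Lat: 68° + 35/60 + 36/3600 = 68 + 0.583333 + 0.010000 = 68.593333
N → positive
λ: 76 + 18/60 + 22.4/3600 = 76.306222
W ⇒ negate

68.59333, -76.30622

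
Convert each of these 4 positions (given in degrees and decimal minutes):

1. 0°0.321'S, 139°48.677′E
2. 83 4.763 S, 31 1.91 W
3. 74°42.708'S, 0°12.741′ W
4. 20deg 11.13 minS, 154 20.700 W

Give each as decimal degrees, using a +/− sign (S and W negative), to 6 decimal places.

1. -0.005350, 139.811283
2. -83.079383, -31.031833
3. -74.711800, -0.212350
4. -20.185500, -154.345000

Point 1:
  Lat: 0 + 0.321/60 = 0.0053500
  hemisphere S, so the sign is −
  Lon: 48.677′ = 0.811283°; total 139.8112833
  E ⇒ keep positive
Point 2:
  Lat: 4.763′ = 0.079383°; total 83.0793833
  S ⇒ negate
  λ: 1.91′ = 0.031833°; total 31.0318333
  W ⇒ negate
Point 3:
  Lat: 42.708′ = 0.711800°; total 74.7118000
  hemisphere S, so the sign is −
  Lon: 0 + 12.741/60 = 0.2123500
  hemisphere W, so the sign is −
Point 4:
  Lat: 11.13′ = 0.185500°; total 20.1855000
  hemisphere S, so the sign is −
  λ: 154 + 20.7/60 = 154.3450000
  W ⇒ negate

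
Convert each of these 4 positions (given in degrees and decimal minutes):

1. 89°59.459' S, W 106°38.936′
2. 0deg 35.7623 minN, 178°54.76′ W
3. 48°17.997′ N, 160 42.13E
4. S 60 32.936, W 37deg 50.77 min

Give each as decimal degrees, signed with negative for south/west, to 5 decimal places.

Point 1:
  Lat: 59.459′ = 0.990983°; total 89.990983
  S ⇒ negate
  Lon: 106 + 38.936/60 = 106.648933
  W → negative
Point 2:
  Latitude: 0 + 35.7623/60 = 0.596038
  N ⇒ keep positive
  λ: 54.76′ = 0.912667°; total 178.912667
  W → negative
Point 3:
  Lat: 48 + 17.997/60 = 48.299950
  N → positive
  λ: 160 + 42.13/60 = 160.702167
  E ⇒ keep positive
Point 4:
  φ: 60 + 32.936/60 = 60.548933
  S ⇒ negate
  Longitude: 37 + 50.77/60 = 37.846167
  hemisphere W, so the sign is −

1. -89.99098, -106.64893
2. 0.59604, -178.91267
3. 48.29995, 160.70217
4. -60.54893, -37.84617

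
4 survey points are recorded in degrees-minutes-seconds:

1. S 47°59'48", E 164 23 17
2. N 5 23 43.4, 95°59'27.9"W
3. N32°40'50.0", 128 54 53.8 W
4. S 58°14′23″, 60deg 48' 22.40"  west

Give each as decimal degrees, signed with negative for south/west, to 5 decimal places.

1. -47.99667, 164.38806
2. 5.39539, -95.99108
3. 32.68056, -128.91494
4. -58.23972, -60.80622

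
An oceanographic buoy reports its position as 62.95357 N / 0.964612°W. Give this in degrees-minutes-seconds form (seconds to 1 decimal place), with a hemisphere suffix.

φ: 0.953570° → 57.21420′; 0.21420 × 60 = 12.852″
Longitude: 0.964612° → 57.87672′; 0.87672 × 60 = 52.603″

62°57′12.9″ N, 0°57′52.6″ W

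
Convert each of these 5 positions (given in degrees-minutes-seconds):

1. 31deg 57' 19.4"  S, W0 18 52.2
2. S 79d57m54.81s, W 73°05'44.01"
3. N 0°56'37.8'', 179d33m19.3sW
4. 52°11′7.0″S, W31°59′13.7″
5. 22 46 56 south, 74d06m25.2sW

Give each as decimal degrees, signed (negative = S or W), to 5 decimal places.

1. -31.95539, -0.31450
2. -79.96523, -73.09556
3. 0.94383, -179.55536
4. -52.18528, -31.98714
5. -22.78222, -74.10700

Point 1:
  Lat: 57′ + 19.4″ = 57.32333′; 31 + 57.32333/60 = 31.955389
  S → negative
  Longitude: 0° + 18/60 + 52.2/3600 = 0 + 0.300000 + 0.014500 = 0.314500
  hemisphere W, so the sign is −
Point 2:
  Lat: 57′ + 54.81″ = 57.91350′; 79 + 57.91350/60 = 79.965225
  hemisphere S, so the sign is −
  λ: 73 + 5/60 + 44.01/3600 = 73.095558
  W ⇒ negate
Point 3:
  φ: 0° + 56/60 + 37.8/3600 = 0 + 0.933333 + 0.010500 = 0.943833
  N ⇒ keep positive
  Longitude: 179 + 33/60 + 19.3/3600 = 179.555361
  hemisphere W, so the sign is −
Point 4:
  Lat: 11′ + 7″ = 11.11667′; 52 + 11.11667/60 = 52.185278
  S → negative
  Longitude: 59′ + 13.7″ = 59.22833′; 31 + 59.22833/60 = 31.987139
  W → negative
Point 5:
  Lat: 46′ + 56″ = 46.93333′; 22 + 46.93333/60 = 22.782222
  S → negative
  Lon: 74° + 6/60 + 25.2/3600 = 74 + 0.100000 + 0.007000 = 74.107000
  W ⇒ negate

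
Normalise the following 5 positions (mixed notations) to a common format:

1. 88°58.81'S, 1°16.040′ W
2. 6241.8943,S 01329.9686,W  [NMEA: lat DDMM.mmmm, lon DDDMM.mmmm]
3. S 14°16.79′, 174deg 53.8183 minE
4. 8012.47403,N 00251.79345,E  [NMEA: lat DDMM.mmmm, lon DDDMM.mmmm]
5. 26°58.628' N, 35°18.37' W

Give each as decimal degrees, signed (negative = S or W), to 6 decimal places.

1. -88.980167, -1.267333
2. -62.698238, -13.499477
3. -14.279833, 174.896972
4. 80.207901, 2.863224
5. 26.977133, -35.306167

Point 1:
  φ: 88 + 58.81/60 = 88.9801667
  hemisphere S, so the sign is −
  λ: 1 + 16.04/60 = 1.2673333
  hemisphere W, so the sign is −
Point 2:
  φ: degrees = first 2 digits = 62, minutes = 41.8943; 62 + 41.8943/60 = 62.6982383
  S ⇒ negate
  λ: split at 3 digits → 013° and 29.9686′; 13 + 29.9686/60 = 13.4994767
  W ⇒ negate
Point 3:
  φ: 16.79′ = 0.279833°; total 14.2798333
  S → negative
  Longitude: 174 + 53.8183/60 = 174.8969717
  E ⇒ keep positive
Point 4:
  Latitude: degrees = first 2 digits = 80, minutes = 12.47403; 80 + 12.47403/60 = 80.2079005
  N → positive
  λ: split at 3 digits → 002° and 51.79345′; 2 + 51.79345/60 = 2.8632242
  E → positive
Point 5:
  Latitude: 26 + 58.628/60 = 26.9771333
  N ⇒ keep positive
  Longitude: 18.37′ = 0.306167°; total 35.3061667
  W ⇒ negate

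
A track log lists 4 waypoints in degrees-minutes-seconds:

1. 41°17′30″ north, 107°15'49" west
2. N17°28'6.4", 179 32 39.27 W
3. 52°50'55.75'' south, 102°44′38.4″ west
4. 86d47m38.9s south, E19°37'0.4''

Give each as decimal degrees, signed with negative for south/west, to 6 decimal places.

Point 1:
  φ: 41° + 17/60 + 30/3600 = 41 + 0.283333 + 0.008333 = 41.2916667
  N ⇒ keep positive
  Lon: 15′ + 49″ = 15.81667′; 107 + 15.81667/60 = 107.2636111
  hemisphere W, so the sign is −
Point 2:
  Latitude: 17 + 28/60 + 6.4/3600 = 17.4684444
  N → positive
  λ: 179° + 32/60 + 39.27/3600 = 179 + 0.533333 + 0.010908 = 179.5442417
  W ⇒ negate
Point 3:
  Lat: 50′ + 55.75″ = 50.92917′; 52 + 50.92917/60 = 52.8488194
  S → negative
  Lon: 102° + 44/60 + 38.4/3600 = 102 + 0.733333 + 0.010667 = 102.7440000
  hemisphere W, so the sign is −
Point 4:
  Lat: 47′ + 38.9″ = 47.64833′; 86 + 47.64833/60 = 86.7941389
  S → negative
  Lon: 37′ + 0.4″ = 37.00667′; 19 + 37.00667/60 = 19.6167778
  E → positive

1. 41.291667, -107.263611
2. 17.468444, -179.544242
3. -52.848819, -102.744000
4. -86.794139, 19.616778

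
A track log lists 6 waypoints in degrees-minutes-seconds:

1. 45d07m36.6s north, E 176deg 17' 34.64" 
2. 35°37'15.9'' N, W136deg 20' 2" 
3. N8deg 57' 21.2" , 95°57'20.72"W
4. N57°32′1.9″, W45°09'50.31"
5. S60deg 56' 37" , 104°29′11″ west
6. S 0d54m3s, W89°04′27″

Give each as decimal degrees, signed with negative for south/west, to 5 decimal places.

1. 45.12683, 176.29296
2. 35.62108, -136.33389
3. 8.95589, -95.95576
4. 57.53386, -45.16398
5. -60.94361, -104.48639
6. -0.90083, -89.07417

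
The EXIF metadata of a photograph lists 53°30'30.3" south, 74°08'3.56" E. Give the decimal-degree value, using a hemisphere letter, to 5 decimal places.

53.50842° S, 74.13432° E

Lat: 30′ + 30.3″ = 30.50500′; 53 + 30.50500/60 = 53.508417
λ: 74 + 8/60 + 3.56/3600 = 74.134322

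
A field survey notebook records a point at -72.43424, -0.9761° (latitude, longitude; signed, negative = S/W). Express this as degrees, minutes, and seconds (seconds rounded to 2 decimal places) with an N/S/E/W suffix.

72°26′3.26″ S, 0°58′33.96″ W

Latitude is negative → S; |value| = 72.434240
φ: 0.434240° → 26.05440′; 0.05440 × 60 = 3.2640″
Longitude is negative → W; |value| = 0.976100
λ: whole degrees 0; 58.56600′ → 58′ and 33.9600″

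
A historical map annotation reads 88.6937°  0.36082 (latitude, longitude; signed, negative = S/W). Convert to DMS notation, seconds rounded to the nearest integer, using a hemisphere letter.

88°41′37″ N, 0°21′39″ E

Latitude: 0.693700° → 41.62200′; 0.62200 × 60 = 37.32″
λ: whole degrees 0; 21.64920′ → 21′ and 38.95″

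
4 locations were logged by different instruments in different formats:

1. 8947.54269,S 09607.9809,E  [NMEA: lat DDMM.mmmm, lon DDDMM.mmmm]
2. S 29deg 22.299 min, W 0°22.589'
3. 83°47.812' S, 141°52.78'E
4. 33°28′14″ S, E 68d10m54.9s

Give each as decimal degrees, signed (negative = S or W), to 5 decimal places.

Point 1:
  φ: degrees = first 2 digits = 89, minutes = 47.54269; 89 + 47.54269/60 = 89.792378
  S → negative
  λ: degrees = first 3 digits = 96, minutes = 7.9809; 96 + 7.9809/60 = 96.133015
  E → positive
Point 2:
  φ: 22.299′ = 0.371650°; total 29.371650
  hemisphere S, so the sign is −
  Longitude: 0 + 22.589/60 = 0.376483
  W → negative
Point 3:
  Lat: 47.812′ = 0.796867°; total 83.796867
  S ⇒ negate
  Longitude: 141 + 52.78/60 = 141.879667
  E → positive
Point 4:
  φ: 33° + 28/60 + 14/3600 = 33 + 0.466667 + 0.003889 = 33.470556
  S → negative
  Longitude: 68° + 10/60 + 54.9/3600 = 68 + 0.166667 + 0.015250 = 68.181917
  E ⇒ keep positive

1. -89.79238, 96.13302
2. -29.37165, -0.37648
3. -83.79687, 141.87967
4. -33.47056, 68.18192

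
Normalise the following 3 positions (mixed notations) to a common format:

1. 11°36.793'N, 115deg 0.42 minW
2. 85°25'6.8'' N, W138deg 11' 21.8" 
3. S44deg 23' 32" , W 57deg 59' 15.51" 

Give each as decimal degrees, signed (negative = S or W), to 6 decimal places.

1. 11.613217, -115.007000
2. 85.418556, -138.189389
3. -44.392222, -57.987642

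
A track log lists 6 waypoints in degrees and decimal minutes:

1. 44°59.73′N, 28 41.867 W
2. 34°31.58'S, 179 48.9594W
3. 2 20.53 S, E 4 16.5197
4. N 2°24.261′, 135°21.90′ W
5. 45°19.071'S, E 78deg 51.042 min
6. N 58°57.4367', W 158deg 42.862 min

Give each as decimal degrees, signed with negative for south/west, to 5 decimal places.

1. 44.99550, -28.69778
2. -34.52633, -179.81599
3. -2.34217, 4.27533
4. 2.40435, -135.36500
5. -45.31785, 78.85070
6. 58.95728, -158.71437

Point 1:
  φ: 59.73′ = 0.995500°; total 44.995500
  N → positive
  Longitude: 41.867′ = 0.697783°; total 28.697783
  hemisphere W, so the sign is −
Point 2:
  Latitude: 31.58′ = 0.526333°; total 34.526333
  hemisphere S, so the sign is −
  Lon: 179 + 48.9594/60 = 179.815990
  W ⇒ negate
Point 3:
  Lat: 2 + 20.53/60 = 2.342167
  S ⇒ negate
  Lon: 4 + 16.5197/60 = 4.275328
  E → positive
Point 4:
  φ: 2 + 24.261/60 = 2.404350
  N ⇒ keep positive
  λ: 135 + 21.9/60 = 135.365000
  W ⇒ negate
Point 5:
  φ: 45 + 19.071/60 = 45.317850
  S → negative
  λ: 78 + 51.042/60 = 78.850700
  E → positive
Point 6:
  Latitude: 57.4367′ = 0.957278°; total 58.957278
  N ⇒ keep positive
  λ: 42.862′ = 0.714367°; total 158.714367
  hemisphere W, so the sign is −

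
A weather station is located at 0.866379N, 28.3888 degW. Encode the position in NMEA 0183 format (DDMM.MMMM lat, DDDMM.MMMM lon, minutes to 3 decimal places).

Latitude: 0° + 0.866379 × 60 = 0° 51.98274′
λ: minutes = (28.388800 − 28) × 60 = 23.32800

0051.983,N / 02823.328,W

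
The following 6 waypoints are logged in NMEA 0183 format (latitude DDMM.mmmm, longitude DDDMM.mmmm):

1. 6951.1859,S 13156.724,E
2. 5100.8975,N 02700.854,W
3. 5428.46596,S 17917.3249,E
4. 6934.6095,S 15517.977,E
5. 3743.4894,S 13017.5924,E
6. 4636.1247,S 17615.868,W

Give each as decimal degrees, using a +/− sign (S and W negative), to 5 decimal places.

1. -69.85310, 131.94540
2. 51.01496, -27.01423
3. -54.47443, 179.28875
4. -69.57683, 155.29962
5. -37.72482, 130.29321
6. -46.60208, -176.26447

Point 1:
  φ: split at 2 digits → 69° and 51.1859′; 69 + 51.1859/60 = 69.853098
  hemisphere S, so the sign is −
  λ: split at 3 digits → 131° and 56.724′; 131 + 56.724/60 = 131.945400
  E ⇒ keep positive
Point 2:
  Latitude: degrees = first 2 digits = 51, minutes = 0.8975; 51 + 0.8975/60 = 51.014958
  N ⇒ keep positive
  λ: split at 3 digits → 027° and 0.854′; 27 + 0.854/60 = 27.014233
  W ⇒ negate
Point 3:
  φ: split at 2 digits → 54° and 28.46596′; 54 + 28.46596/60 = 54.474433
  S → negative
  Lon: degrees = first 3 digits = 179, minutes = 17.3249; 179 + 17.3249/60 = 179.288748
  E → positive
Point 4:
  Latitude: degrees = first 2 digits = 69, minutes = 34.6095; 69 + 34.6095/60 = 69.576825
  S ⇒ negate
  λ: split at 3 digits → 155° and 17.977′; 155 + 17.977/60 = 155.299617
  E ⇒ keep positive
Point 5:
  Lat: degrees = first 2 digits = 37, minutes = 43.4894; 37 + 43.4894/60 = 37.724823
  S → negative
  Lon: degrees = first 3 digits = 130, minutes = 17.5924; 130 + 17.5924/60 = 130.293207
  E ⇒ keep positive
Point 6:
  Lat: degrees = first 2 digits = 46, minutes = 36.1247; 46 + 36.1247/60 = 46.602078
  S → negative
  λ: degrees = first 3 digits = 176, minutes = 15.868; 176 + 15.868/60 = 176.264467
  hemisphere W, so the sign is −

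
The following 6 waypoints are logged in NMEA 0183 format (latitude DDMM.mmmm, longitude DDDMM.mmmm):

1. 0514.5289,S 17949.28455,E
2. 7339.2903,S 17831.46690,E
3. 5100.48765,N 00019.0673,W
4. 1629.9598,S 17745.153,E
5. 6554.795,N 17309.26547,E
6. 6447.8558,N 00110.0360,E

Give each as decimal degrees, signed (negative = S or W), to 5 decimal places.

1. -5.24215, 179.82141
2. -73.65484, 178.52445
3. 51.00813, -0.31779
4. -16.49933, 177.75255
5. 65.91325, 173.15442
6. 64.79760, 1.16727

Point 1:
  Lat: split at 2 digits → 05° and 14.5289′; 5 + 14.5289/60 = 5.242148
  S ⇒ negate
  Lon: split at 3 digits → 179° and 49.28455′; 179 + 49.28455/60 = 179.821409
  E → positive
Point 2:
  Latitude: degrees = first 2 digits = 73, minutes = 39.2903; 73 + 39.2903/60 = 73.654838
  S → negative
  λ: split at 3 digits → 178° and 31.4669′; 178 + 31.4669/60 = 178.524448
  E → positive
Point 3:
  φ: split at 2 digits → 51° and 0.48765′; 51 + 0.48765/60 = 51.008128
  N → positive
  Longitude: degrees = first 3 digits = 0, minutes = 19.0673; 0 + 19.0673/60 = 0.317788
  W ⇒ negate
Point 4:
  Latitude: split at 2 digits → 16° and 29.9598′; 16 + 29.9598/60 = 16.499330
  hemisphere S, so the sign is −
  λ: degrees = first 3 digits = 177, minutes = 45.153; 177 + 45.153/60 = 177.752550
  E ⇒ keep positive
Point 5:
  φ: split at 2 digits → 65° and 54.795′; 65 + 54.795/60 = 65.913250
  N ⇒ keep positive
  Longitude: split at 3 digits → 173° and 9.26547′; 173 + 9.26547/60 = 173.154425
  E ⇒ keep positive
Point 6:
  Latitude: degrees = first 2 digits = 64, minutes = 47.8558; 64 + 47.8558/60 = 64.797597
  N → positive
  λ: split at 3 digits → 001° and 10.036′; 1 + 10.036/60 = 1.167267
  E ⇒ keep positive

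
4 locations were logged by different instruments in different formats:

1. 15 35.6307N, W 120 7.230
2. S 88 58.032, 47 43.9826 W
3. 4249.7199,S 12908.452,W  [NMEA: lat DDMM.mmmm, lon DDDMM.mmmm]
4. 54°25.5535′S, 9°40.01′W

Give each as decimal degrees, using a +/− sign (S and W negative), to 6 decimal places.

1. 15.593845, -120.120500
2. -88.967200, -47.733043
3. -42.828665, -129.140867
4. -54.425892, -9.666833

Point 1:
  Latitude: 35.6307′ = 0.593845°; total 15.5938450
  N → positive
  Lon: 7.23′ = 0.120500°; total 120.1205000
  hemisphere W, so the sign is −
Point 2:
  Lat: 58.032′ = 0.967200°; total 88.9672000
  S → negative
  λ: 43.9826′ = 0.733043°; total 47.7330433
  hemisphere W, so the sign is −
Point 3:
  φ: split at 2 digits → 42° and 49.7199′; 42 + 49.7199/60 = 42.8286650
  hemisphere S, so the sign is −
  λ: degrees = first 3 digits = 129, minutes = 8.452; 129 + 8.452/60 = 129.1408667
  W ⇒ negate
Point 4:
  φ: 54 + 25.5535/60 = 54.4258917
  S → negative
  Longitude: 9 + 40.01/60 = 9.6668333
  W → negative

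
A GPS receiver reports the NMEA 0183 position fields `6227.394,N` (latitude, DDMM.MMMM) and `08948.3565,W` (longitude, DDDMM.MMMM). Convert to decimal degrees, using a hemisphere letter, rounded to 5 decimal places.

62.45657° N, 89.80594° W

φ: split at 2 digits → 62° and 27.394′; 62 + 27.394/60 = 62.456567
Lon: split at 3 digits → 089° and 48.3565′; 89 + 48.3565/60 = 89.805942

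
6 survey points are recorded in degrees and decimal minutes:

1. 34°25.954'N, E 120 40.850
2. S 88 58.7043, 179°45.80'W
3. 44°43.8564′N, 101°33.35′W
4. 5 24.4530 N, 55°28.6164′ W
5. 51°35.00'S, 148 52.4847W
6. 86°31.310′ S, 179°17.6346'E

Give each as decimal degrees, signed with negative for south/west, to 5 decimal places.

1. 34.43257, 120.68083
2. -88.97841, -179.76333
3. 44.73094, -101.55583
4. 5.40755, -55.47694
5. -51.58333, -148.87475
6. -86.52183, 179.29391

Point 1:
  Lat: 25.954′ = 0.432567°; total 34.432567
  N ⇒ keep positive
  λ: 40.85′ = 0.680833°; total 120.680833
  E → positive
Point 2:
  Latitude: 88 + 58.7043/60 = 88.978405
  S ⇒ negate
  Lon: 45.8′ = 0.763333°; total 179.763333
  W → negative
Point 3:
  Lat: 43.8564′ = 0.730940°; total 44.730940
  N → positive
  λ: 33.35′ = 0.555833°; total 101.555833
  W → negative
Point 4:
  φ: 5 + 24.453/60 = 5.407550
  N → positive
  Longitude: 55 + 28.6164/60 = 55.476940
  hemisphere W, so the sign is −
Point 5:
  Latitude: 35′ = 0.583333°; total 51.583333
  S ⇒ negate
  λ: 148 + 52.4847/60 = 148.874745
  hemisphere W, so the sign is −
Point 6:
  φ: 31.31′ = 0.521833°; total 86.521833
  S ⇒ negate
  Longitude: 17.6346′ = 0.293910°; total 179.293910
  E → positive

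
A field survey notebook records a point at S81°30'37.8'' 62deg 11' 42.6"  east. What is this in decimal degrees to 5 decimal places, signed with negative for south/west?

Lat: 81 + 30/60 + 37.8/3600 = 81.510500
hemisphere S, so the sign is −
Lon: 62° + 11/60 + 42.6/3600 = 62 + 0.183333 + 0.011833 = 62.195167
E → positive

-81.51050, 62.19517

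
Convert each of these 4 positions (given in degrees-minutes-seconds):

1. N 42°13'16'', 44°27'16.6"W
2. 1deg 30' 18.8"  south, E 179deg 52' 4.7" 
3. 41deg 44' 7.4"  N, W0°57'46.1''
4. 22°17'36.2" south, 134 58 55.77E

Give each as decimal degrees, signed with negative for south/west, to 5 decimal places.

1. 42.22111, -44.45461
2. -1.50522, 179.86797
3. 41.73539, -0.96281
4. -22.29339, 134.98216

Point 1:
  φ: 13′ + 16″ = 13.26667′; 42 + 13.26667/60 = 42.221111
  N → positive
  λ: 44° + 27/60 + 16.6/3600 = 44 + 0.450000 + 0.004611 = 44.454611
  hemisphere W, so the sign is −
Point 2:
  φ: 30′ + 18.8″ = 30.31333′; 1 + 30.31333/60 = 1.505222
  S → negative
  Lon: 179° + 52/60 + 4.7/3600 = 179 + 0.866667 + 0.001306 = 179.867972
  E ⇒ keep positive
Point 3:
  Latitude: 41 + 44/60 + 7.4/3600 = 41.735389
  N ⇒ keep positive
  λ: 0 + 57/60 + 46.1/3600 = 0.962806
  W → negative
Point 4:
  φ: 22° + 17/60 + 36.2/3600 = 22 + 0.283333 + 0.010056 = 22.293389
  S ⇒ negate
  λ: 58′ + 55.77″ = 58.92950′; 134 + 58.92950/60 = 134.982158
  E ⇒ keep positive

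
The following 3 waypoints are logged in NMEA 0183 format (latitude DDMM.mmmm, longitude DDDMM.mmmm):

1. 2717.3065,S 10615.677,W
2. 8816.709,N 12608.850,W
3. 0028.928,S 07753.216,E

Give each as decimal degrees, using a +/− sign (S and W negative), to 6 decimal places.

Point 1:
  φ: degrees = first 2 digits = 27, minutes = 17.3065; 27 + 17.3065/60 = 27.2884417
  S → negative
  Lon: degrees = first 3 digits = 106, minutes = 15.677; 106 + 15.677/60 = 106.2612833
  W → negative
Point 2:
  Lat: split at 2 digits → 88° and 16.709′; 88 + 16.709/60 = 88.2784833
  N ⇒ keep positive
  Lon: degrees = first 3 digits = 126, minutes = 8.85; 126 + 8.85/60 = 126.1475000
  hemisphere W, so the sign is −
Point 3:
  Lat: degrees = first 2 digits = 0, minutes = 28.928; 0 + 28.928/60 = 0.4821333
  S ⇒ negate
  Longitude: degrees = first 3 digits = 77, minutes = 53.216; 77 + 53.216/60 = 77.8869333
  E ⇒ keep positive

1. -27.288442, -106.261283
2. 88.278483, -126.147500
3. -0.482133, 77.886933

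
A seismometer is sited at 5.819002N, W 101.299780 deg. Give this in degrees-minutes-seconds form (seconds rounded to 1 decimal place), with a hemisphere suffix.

φ: 0.819002° → 49.14012′; 0.14012 × 60 = 8.407″
λ: 0.299780° → 17.98680′; 0.98680 × 60 = 59.208″

5°49′8.4″ N, 101°17′59.2″ W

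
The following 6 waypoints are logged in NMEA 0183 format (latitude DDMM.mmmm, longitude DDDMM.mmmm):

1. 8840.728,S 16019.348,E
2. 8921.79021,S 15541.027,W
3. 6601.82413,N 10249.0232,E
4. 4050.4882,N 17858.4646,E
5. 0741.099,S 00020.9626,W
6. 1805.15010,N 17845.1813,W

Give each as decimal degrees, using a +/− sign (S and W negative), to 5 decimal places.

1. -88.67880, 160.32247
2. -89.36317, -155.68378
3. 66.03040, 102.81705
4. 40.84147, 178.97441
5. -7.68498, -0.34938
6. 18.08584, -178.75302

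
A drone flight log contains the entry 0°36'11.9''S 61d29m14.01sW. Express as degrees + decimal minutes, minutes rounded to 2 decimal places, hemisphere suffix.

0° 36.20′ S, 61° 29.23′ W

φ: 36 + 11.9/60 = 36.1983′
Longitude: 29 + 14.01/60 = 29.2335′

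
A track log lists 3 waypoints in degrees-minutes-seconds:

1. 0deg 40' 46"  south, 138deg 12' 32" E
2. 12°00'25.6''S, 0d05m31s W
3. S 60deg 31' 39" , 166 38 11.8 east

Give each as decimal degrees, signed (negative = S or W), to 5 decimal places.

Point 1:
  φ: 0° + 40/60 + 46/3600 = 0 + 0.666667 + 0.012778 = 0.679444
  S ⇒ negate
  λ: 12′ + 32″ = 12.53333′; 138 + 12.53333/60 = 138.208889
  E ⇒ keep positive
Point 2:
  Lat: 12 + 0/60 + 25.6/3600 = 12.007111
  S → negative
  Lon: 5′ + 31″ = 5.51667′; 0 + 5.51667/60 = 0.091944
  W ⇒ negate
Point 3:
  φ: 31′ + 39″ = 31.65000′; 60 + 31.65000/60 = 60.527500
  hemisphere S, so the sign is −
  Lon: 38′ + 11.8″ = 38.19667′; 166 + 38.19667/60 = 166.636611
  E → positive

1. -0.67944, 138.20889
2. -12.00711, -0.09194
3. -60.52750, 166.63661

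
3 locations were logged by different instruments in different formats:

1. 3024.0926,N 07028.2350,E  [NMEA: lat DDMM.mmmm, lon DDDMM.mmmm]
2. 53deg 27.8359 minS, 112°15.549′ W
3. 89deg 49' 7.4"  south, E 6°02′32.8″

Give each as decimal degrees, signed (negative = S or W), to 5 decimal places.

1. 30.40154, 70.47058
2. -53.46393, -112.25915
3. -89.81872, 6.04244

Point 1:
  Latitude: degrees = first 2 digits = 30, minutes = 24.0926; 30 + 24.0926/60 = 30.401543
  N ⇒ keep positive
  Longitude: degrees = first 3 digits = 70, minutes = 28.235; 70 + 28.235/60 = 70.470583
  E ⇒ keep positive
Point 2:
  Lat: 53 + 27.8359/60 = 53.463932
  hemisphere S, so the sign is −
  Longitude: 15.549′ = 0.259150°; total 112.259150
  hemisphere W, so the sign is −
Point 3:
  Lat: 89° + 49/60 + 7.4/3600 = 89 + 0.816667 + 0.002056 = 89.818722
  S ⇒ negate
  Lon: 2′ + 32.8″ = 2.54667′; 6 + 2.54667/60 = 6.042444
  E ⇒ keep positive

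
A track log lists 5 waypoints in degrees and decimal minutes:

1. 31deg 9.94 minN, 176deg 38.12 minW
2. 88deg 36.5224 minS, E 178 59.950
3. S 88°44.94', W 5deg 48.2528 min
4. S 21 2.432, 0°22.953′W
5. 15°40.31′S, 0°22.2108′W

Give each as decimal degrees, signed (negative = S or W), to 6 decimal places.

1. 31.165667, -176.635333
2. -88.608707, 178.999167
3. -88.749000, -5.804213
4. -21.040533, -0.382550
5. -15.671833, -0.370180

Point 1:
  φ: 9.94′ = 0.165667°; total 31.1656667
  N → positive
  Longitude: 38.12′ = 0.635333°; total 176.6353333
  hemisphere W, so the sign is −
Point 2:
  Lat: 88 + 36.5224/60 = 88.6087067
  S → negative
  Lon: 178 + 59.95/60 = 178.9991667
  E → positive
Point 3:
  Lat: 88 + 44.94/60 = 88.7490000
  S → negative
  Lon: 48.2528′ = 0.804213°; total 5.8042133
  W → negative
Point 4:
  φ: 2.432′ = 0.040533°; total 21.0405333
  S ⇒ negate
  Lon: 0 + 22.953/60 = 0.3825500
  W ⇒ negate
Point 5:
  Latitude: 15 + 40.31/60 = 15.6718333
  S ⇒ negate
  Longitude: 22.2108′ = 0.370180°; total 0.3701800
  hemisphere W, so the sign is −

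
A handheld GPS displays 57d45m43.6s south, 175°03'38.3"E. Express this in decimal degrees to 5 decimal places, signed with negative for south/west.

-57.76211, 175.06064

Latitude: 57° + 45/60 + 43.6/3600 = 57 + 0.750000 + 0.012111 = 57.762111
hemisphere S, so the sign is −
Lon: 3′ + 38.3″ = 3.63833′; 175 + 3.63833/60 = 175.060639
E ⇒ keep positive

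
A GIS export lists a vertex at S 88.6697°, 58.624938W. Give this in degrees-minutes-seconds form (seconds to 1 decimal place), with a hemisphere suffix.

88°40′10.9″ S, 58°37′29.8″ W

φ: 0.669700 × 60 = 40.18200′ → 40′, remainder × 60 = 10.920″
Lon: 0.624938 × 60 = 37.49628′ → 37′, remainder × 60 = 29.777″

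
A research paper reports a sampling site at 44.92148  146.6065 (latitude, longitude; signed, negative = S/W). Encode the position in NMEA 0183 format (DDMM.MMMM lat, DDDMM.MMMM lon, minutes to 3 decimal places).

Latitude: 44° + 0.921480 × 60 = 44° 55.28880′
Longitude: 146° + 0.606500 × 60 = 146° 36.39000′

4455.289,N / 14636.390,E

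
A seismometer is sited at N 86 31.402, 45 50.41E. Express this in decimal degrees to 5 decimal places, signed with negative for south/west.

86.52337, 45.84017

φ: 86 + 31.402/60 = 86.523367
N ⇒ keep positive
λ: 50.41′ = 0.840167°; total 45.840167
E ⇒ keep positive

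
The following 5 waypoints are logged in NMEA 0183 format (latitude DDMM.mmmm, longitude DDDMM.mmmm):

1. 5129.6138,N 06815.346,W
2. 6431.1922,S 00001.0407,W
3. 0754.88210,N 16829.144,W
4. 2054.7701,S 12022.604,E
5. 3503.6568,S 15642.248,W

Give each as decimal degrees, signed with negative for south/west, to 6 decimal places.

1. 51.493563, -68.255767
2. -64.519870, -0.017345
3. 7.914702, -168.485733
4. -20.912835, 120.376733
5. -35.060947, -156.704133

Point 1:
  φ: split at 2 digits → 51° and 29.6138′; 51 + 29.6138/60 = 51.4935633
  N ⇒ keep positive
  Lon: degrees = first 3 digits = 68, minutes = 15.346; 68 + 15.346/60 = 68.2557667
  W → negative
Point 2:
  Lat: split at 2 digits → 64° and 31.1922′; 64 + 31.1922/60 = 64.5198700
  S ⇒ negate
  Lon: degrees = first 3 digits = 0, minutes = 1.0407; 0 + 1.0407/60 = 0.0173450
  W ⇒ negate
Point 3:
  φ: degrees = first 2 digits = 7, minutes = 54.8821; 7 + 54.8821/60 = 7.9147017
  N ⇒ keep positive
  Longitude: split at 3 digits → 168° and 29.144′; 168 + 29.144/60 = 168.4857333
  hemisphere W, so the sign is −
Point 4:
  φ: split at 2 digits → 20° and 54.7701′; 20 + 54.7701/60 = 20.9128350
  hemisphere S, so the sign is −
  Lon: split at 3 digits → 120° and 22.604′; 120 + 22.604/60 = 120.3767333
  E → positive
Point 5:
  Latitude: degrees = first 2 digits = 35, minutes = 3.6568; 35 + 3.6568/60 = 35.0609467
  S → negative
  Longitude: degrees = first 3 digits = 156, minutes = 42.248; 156 + 42.248/60 = 156.7041333
  W → negative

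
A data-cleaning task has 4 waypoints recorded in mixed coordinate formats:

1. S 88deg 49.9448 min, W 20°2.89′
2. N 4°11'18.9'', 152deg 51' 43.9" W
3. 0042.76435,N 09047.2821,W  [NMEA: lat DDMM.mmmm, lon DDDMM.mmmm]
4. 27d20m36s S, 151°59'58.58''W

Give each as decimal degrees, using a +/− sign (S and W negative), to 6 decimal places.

1. -88.832413, -20.048167
2. 4.188583, -152.862194
3. 0.712739, -90.788035
4. -27.343333, -151.999606

Point 1:
  Latitude: 88 + 49.9448/60 = 88.8324133
  S → negative
  Lon: 2.89′ = 0.048167°; total 20.0481667
  W → negative
Point 2:
  Latitude: 11′ + 18.9″ = 11.31500′; 4 + 11.31500/60 = 4.1885833
  N ⇒ keep positive
  λ: 152° + 51/60 + 43.9/3600 = 152 + 0.850000 + 0.012194 = 152.8621944
  W ⇒ negate
Point 3:
  φ: split at 2 digits → 00° and 42.76435′; 0 + 42.76435/60 = 0.7127392
  N ⇒ keep positive
  Lon: split at 3 digits → 090° and 47.2821′; 90 + 47.2821/60 = 90.7880350
  W ⇒ negate
Point 4:
  φ: 27° + 20/60 + 36/3600 = 27 + 0.333333 + 0.010000 = 27.3433333
  S ⇒ negate
  λ: 59′ + 58.58″ = 59.97633′; 151 + 59.97633/60 = 151.9996056
  hemisphere W, so the sign is −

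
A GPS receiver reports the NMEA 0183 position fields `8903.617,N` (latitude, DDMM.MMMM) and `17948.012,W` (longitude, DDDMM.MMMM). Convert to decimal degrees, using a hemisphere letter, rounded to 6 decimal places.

φ: degrees = first 2 digits = 89, minutes = 3.617; 89 + 3.617/60 = 89.0602833
Lon: split at 3 digits → 179° and 48.012′; 179 + 48.012/60 = 179.8002000

89.060283° N, 179.800200° W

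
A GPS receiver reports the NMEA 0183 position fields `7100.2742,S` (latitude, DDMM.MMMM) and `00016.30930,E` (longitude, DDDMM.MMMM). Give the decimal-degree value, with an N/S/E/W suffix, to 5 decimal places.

71.00457° S, 0.27182° E

φ: degrees = first 2 digits = 71, minutes = 0.2742; 71 + 0.2742/60 = 71.004570
Lon: split at 3 digits → 000° and 16.3093′; 0 + 16.3093/60 = 0.271822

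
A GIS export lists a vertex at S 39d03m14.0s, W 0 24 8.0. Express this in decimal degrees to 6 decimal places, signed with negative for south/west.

-39.053889, -0.402222

φ: 39° + 3/60 + 14/3600 = 39 + 0.050000 + 0.003889 = 39.0538889
S → negative
Lon: 0° + 24/60 + 8/3600 = 0 + 0.400000 + 0.002222 = 0.4022222
W ⇒ negate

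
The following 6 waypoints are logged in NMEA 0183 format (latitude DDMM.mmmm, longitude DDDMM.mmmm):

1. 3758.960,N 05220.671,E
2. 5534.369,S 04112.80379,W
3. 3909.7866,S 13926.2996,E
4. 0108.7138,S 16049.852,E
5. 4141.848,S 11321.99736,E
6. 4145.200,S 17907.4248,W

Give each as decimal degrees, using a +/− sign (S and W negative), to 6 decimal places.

1. 37.982667, 52.344517
2. -55.572817, -41.213397
3. -39.163110, 139.438327
4. -1.145230, 160.830867
5. -41.697467, 113.366623
6. -41.753333, -179.123747

Point 1:
  Lat: split at 2 digits → 37° and 58.96′; 37 + 58.96/60 = 37.9826667
  N ⇒ keep positive
  Longitude: split at 3 digits → 052° and 20.671′; 52 + 20.671/60 = 52.3445167
  E ⇒ keep positive
Point 2:
  Latitude: degrees = first 2 digits = 55, minutes = 34.369; 55 + 34.369/60 = 55.5728167
  hemisphere S, so the sign is −
  λ: degrees = first 3 digits = 41, minutes = 12.80379; 41 + 12.80379/60 = 41.2133965
  W → negative
Point 3:
  φ: degrees = first 2 digits = 39, minutes = 9.7866; 39 + 9.7866/60 = 39.1631100
  S → negative
  Longitude: split at 3 digits → 139° and 26.2996′; 139 + 26.2996/60 = 139.4383267
  E → positive
Point 4:
  φ: degrees = first 2 digits = 1, minutes = 8.7138; 1 + 8.7138/60 = 1.1452300
  S → negative
  λ: split at 3 digits → 160° and 49.852′; 160 + 49.852/60 = 160.8308667
  E ⇒ keep positive
Point 5:
  φ: split at 2 digits → 41° and 41.848′; 41 + 41.848/60 = 41.6974667
  S → negative
  Lon: split at 3 digits → 113° and 21.99736′; 113 + 21.99736/60 = 113.3666227
  E → positive
Point 6:
  Latitude: degrees = first 2 digits = 41, minutes = 45.2; 41 + 45.2/60 = 41.7533333
  S ⇒ negate
  Longitude: split at 3 digits → 179° and 7.4248′; 179 + 7.4248/60 = 179.1237467
  W ⇒ negate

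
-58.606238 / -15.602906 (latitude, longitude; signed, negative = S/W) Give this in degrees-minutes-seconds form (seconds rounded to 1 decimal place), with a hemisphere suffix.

58°36′22.5″ S, 15°36′10.5″ W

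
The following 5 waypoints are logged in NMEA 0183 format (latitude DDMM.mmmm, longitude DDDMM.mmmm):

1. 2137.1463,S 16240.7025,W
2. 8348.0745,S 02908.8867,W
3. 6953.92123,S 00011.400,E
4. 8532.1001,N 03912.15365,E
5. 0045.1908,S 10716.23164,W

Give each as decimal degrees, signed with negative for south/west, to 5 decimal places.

1. -21.61911, -162.67838
2. -83.80124, -29.14811
3. -69.89869, 0.19000
4. 85.53500, 39.20256
5. -0.75318, -107.27053

Point 1:
  φ: degrees = first 2 digits = 21, minutes = 37.1463; 21 + 37.1463/60 = 21.619105
  hemisphere S, so the sign is −
  λ: degrees = first 3 digits = 162, minutes = 40.7025; 162 + 40.7025/60 = 162.678375
  W ⇒ negate
Point 2:
  Lat: split at 2 digits → 83° and 48.0745′; 83 + 48.0745/60 = 83.801242
  hemisphere S, so the sign is −
  Longitude: split at 3 digits → 029° and 8.8867′; 29 + 8.8867/60 = 29.148112
  W → negative
Point 3:
  Lat: split at 2 digits → 69° and 53.92123′; 69 + 53.92123/60 = 69.898687
  S → negative
  λ: split at 3 digits → 000° and 11.4′; 0 + 11.4/60 = 0.190000
  E ⇒ keep positive
Point 4:
  φ: split at 2 digits → 85° and 32.1001′; 85 + 32.1001/60 = 85.535002
  N → positive
  Lon: degrees = first 3 digits = 39, minutes = 12.15365; 39 + 12.15365/60 = 39.202561
  E ⇒ keep positive
Point 5:
  Latitude: degrees = first 2 digits = 0, minutes = 45.1908; 0 + 45.1908/60 = 0.753180
  hemisphere S, so the sign is −
  Longitude: split at 3 digits → 107° and 16.23164′; 107 + 16.23164/60 = 107.270527
  hemisphere W, so the sign is −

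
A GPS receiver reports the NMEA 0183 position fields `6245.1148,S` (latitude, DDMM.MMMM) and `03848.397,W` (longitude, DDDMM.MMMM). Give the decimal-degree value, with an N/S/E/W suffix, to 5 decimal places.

φ: split at 2 digits → 62° and 45.1148′; 62 + 45.1148/60 = 62.751913
Longitude: degrees = first 3 digits = 38, minutes = 48.397; 38 + 48.397/60 = 38.806617

62.75191° S, 38.80662° W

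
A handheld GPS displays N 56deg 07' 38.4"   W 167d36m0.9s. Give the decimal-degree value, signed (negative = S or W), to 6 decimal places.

56.127333, -167.600250

Lat: 56° + 7/60 + 38.4/3600 = 56 + 0.116667 + 0.010667 = 56.1273333
N → positive
Lon: 167 + 36/60 + 0.9/3600 = 167.6002500
W → negative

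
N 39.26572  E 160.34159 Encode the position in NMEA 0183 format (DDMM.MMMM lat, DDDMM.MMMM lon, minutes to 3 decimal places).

3915.943,N / 16020.495,E

Latitude: fractional part 0.265720 → 15.94320 minutes
Longitude: minutes = (160.341590 − 160) × 60 = 20.49540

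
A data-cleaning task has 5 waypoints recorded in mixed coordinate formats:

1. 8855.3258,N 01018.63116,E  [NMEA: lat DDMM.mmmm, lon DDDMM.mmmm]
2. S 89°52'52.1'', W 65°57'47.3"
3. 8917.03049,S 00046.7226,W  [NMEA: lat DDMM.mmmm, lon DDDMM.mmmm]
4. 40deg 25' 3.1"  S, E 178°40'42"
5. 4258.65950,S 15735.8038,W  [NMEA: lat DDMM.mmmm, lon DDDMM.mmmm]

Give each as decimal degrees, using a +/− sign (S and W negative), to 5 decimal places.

Point 1:
  Lat: degrees = first 2 digits = 88, minutes = 55.3258; 88 + 55.3258/60 = 88.922097
  N → positive
  Longitude: split at 3 digits → 010° and 18.63116′; 10 + 18.63116/60 = 10.310519
  E ⇒ keep positive
Point 2:
  Latitude: 89° + 52/60 + 52.1/3600 = 89 + 0.866667 + 0.014472 = 89.881139
  hemisphere S, so the sign is −
  Longitude: 57′ + 47.3″ = 57.78833′; 65 + 57.78833/60 = 65.963139
  W ⇒ negate
Point 3:
  Lat: degrees = first 2 digits = 89, minutes = 17.03049; 89 + 17.03049/60 = 89.283842
  S ⇒ negate
  Lon: degrees = first 3 digits = 0, minutes = 46.7226; 0 + 46.7226/60 = 0.778710
  hemisphere W, so the sign is −
Point 4:
  φ: 25′ + 3.1″ = 25.05167′; 40 + 25.05167/60 = 40.417528
  hemisphere S, so the sign is −
  Longitude: 178° + 40/60 + 42/3600 = 178 + 0.666667 + 0.011667 = 178.678333
  E → positive
Point 5:
  φ: degrees = first 2 digits = 42, minutes = 58.6595; 42 + 58.6595/60 = 42.977658
  S ⇒ negate
  Longitude: split at 3 digits → 157° and 35.8038′; 157 + 35.8038/60 = 157.596730
  hemisphere W, so the sign is −

1. 88.92210, 10.31052
2. -89.88114, -65.96314
3. -89.28384, -0.77871
4. -40.41753, 178.67833
5. -42.97766, -157.59673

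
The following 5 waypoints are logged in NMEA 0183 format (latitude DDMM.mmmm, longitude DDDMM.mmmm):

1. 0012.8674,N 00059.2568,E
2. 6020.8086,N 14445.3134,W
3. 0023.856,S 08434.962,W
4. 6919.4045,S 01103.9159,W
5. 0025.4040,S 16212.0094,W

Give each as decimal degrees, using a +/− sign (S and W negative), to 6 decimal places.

1. 0.214457, 0.987613
2. 60.346810, -144.755223
3. -0.397600, -84.582700
4. -69.323408, -11.065265
5. -0.423400, -162.200157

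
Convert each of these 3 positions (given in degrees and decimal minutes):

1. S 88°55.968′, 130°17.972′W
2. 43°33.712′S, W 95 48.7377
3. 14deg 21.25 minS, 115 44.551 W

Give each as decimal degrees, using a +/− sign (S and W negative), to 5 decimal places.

1. -88.93280, -130.29953
2. -43.56187, -95.81230
3. -14.35417, -115.74252

Point 1:
  Lat: 55.968′ = 0.932800°; total 88.932800
  hemisphere S, so the sign is −
  Longitude: 17.972′ = 0.299533°; total 130.299533
  W → negative
Point 2:
  φ: 43 + 33.712/60 = 43.561867
  hemisphere S, so the sign is −
  λ: 48.7377′ = 0.812295°; total 95.812295
  W ⇒ negate
Point 3:
  φ: 21.25′ = 0.354167°; total 14.354167
  hemisphere S, so the sign is −
  Longitude: 115 + 44.551/60 = 115.742517
  W ⇒ negate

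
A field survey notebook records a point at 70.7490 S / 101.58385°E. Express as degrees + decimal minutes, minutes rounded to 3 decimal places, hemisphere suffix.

70° 44.940′ S, 101° 35.031′ E

Lat: minutes = (70.749000 − 70) × 60 = 44.94000
λ: minutes = (101.583850 − 101) × 60 = 35.03100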